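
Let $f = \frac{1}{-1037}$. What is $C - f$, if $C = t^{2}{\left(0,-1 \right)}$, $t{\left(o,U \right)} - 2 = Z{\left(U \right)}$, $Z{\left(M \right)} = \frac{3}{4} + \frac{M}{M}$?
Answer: $\frac{233341}{16592} \approx 14.063$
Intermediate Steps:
$Z{\left(M \right)} = \frac{7}{4}$ ($Z{\left(M \right)} = 3 \cdot \frac{1}{4} + 1 = \frac{3}{4} + 1 = \frac{7}{4}$)
$f = - \frac{1}{1037} \approx -0.00096432$
$t{\left(o,U \right)} = \frac{15}{4}$ ($t{\left(o,U \right)} = 2 + \frac{7}{4} = \frac{15}{4}$)
$C = \frac{225}{16}$ ($C = \left(\frac{15}{4}\right)^{2} = \frac{225}{16} \approx 14.063$)
$C - f = \frac{225}{16} - - \frac{1}{1037} = \frac{225}{16} + \frac{1}{1037} = \frac{233341}{16592}$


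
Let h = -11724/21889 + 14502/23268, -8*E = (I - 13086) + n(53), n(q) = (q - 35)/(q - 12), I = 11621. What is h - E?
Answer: -363905843359/1988746984 ≈ -182.98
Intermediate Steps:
n(q) = (-35 + q)/(-12 + q)
E = 60047/328 (E = -((11621 - 13086) + (-35 + 53)/(-12 + 53))/8 = -(-1465 + 18/41)/8 = -1/8*(-60047/41) = 60047/328 ≈ 183.07)
h = 1062863/12126506 (h = -11724*1/21889 + 14502*(1/23268) = -11724/21889 + 2417/3878 = 1062863/12126506 ≈ 0.087648)
h - E = 1062863/12126506 - 1*60047/328 = 1062863/12126506 - 60047/328 = -363905843359/1988746984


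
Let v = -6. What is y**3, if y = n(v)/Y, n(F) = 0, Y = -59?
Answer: 0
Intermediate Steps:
y = 0 (y = 0/(-59) = 0*(-1/59) = 0)
y**3 = 0**3 = 0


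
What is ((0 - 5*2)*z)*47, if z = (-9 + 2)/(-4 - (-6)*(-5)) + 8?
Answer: -65565/17 ≈ -3856.8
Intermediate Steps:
z = 279/34 (z = -7/(-4 - 6*5) + 8 = -7/(-4 - 30) + 8 = -7/(-34) + 8 = -7*(-1/34) + 8 = 7/34 + 8 = 279/34 ≈ 8.2059)
((0 - 5*2)*z)*47 = ((0 - 5*2)*(279/34))*47 = ((0 - 10)*(279/34))*47 = -10*279/34*47 = -1395/17*47 = -65565/17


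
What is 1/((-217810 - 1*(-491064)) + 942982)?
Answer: 1/1216236 ≈ 8.2221e-7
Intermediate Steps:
1/((-217810 - 1*(-491064)) + 942982) = 1/((-217810 + 491064) + 942982) = 1/(273254 + 942982) = 1/1216236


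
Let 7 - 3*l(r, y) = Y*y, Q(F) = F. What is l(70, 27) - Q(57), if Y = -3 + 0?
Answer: -83/3 ≈ -27.667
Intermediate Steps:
Y = -3
l(r, y) = 7/3 + y (l(r, y) = 7/3 - (-1)*y = 7/3 + y)
l(70, 27) - Q(57) = (7/3 + 27) - 1*57 = 88/3 - 57 = -83/3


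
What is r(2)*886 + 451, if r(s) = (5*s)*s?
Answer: 18171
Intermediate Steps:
r(s) = 5*s²
r(2)*886 + 451 = (5*2²)*886 + 451 = (5*4)*886 + 451 = 20*886 + 451 = 17720 + 451 = 18171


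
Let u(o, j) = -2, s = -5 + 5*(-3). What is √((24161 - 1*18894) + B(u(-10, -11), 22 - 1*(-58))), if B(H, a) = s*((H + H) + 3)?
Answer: √5287 ≈ 72.712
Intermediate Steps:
s = -20 (s = -5 - 15 = -20)
B(H, a) = -60 - 40*H (B(H, a) = -20*((H + H) + 3) = -20*(2*H + 3) = -20*(3 + 2*H) = -60 - 40*H)
√((24161 - 1*18894) + B(u(-10, -11), 22 - 1*(-58))) = √((24161 - 1*18894) + (-60 - 40*(-2))) = √((24161 - 18894) + (-60 + 80)) = √(5267 + 20) = √5287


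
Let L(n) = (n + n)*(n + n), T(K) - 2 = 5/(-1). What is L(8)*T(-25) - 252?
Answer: -1020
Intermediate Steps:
T(K) = -3 (T(K) = 2 + 5/(-1) = 2 + 5*(-1) = 2 - 5 = -3)
L(n) = 4*n**2 (L(n) = (2*n)*(2*n) = 4*n**2)
L(8)*T(-25) - 252 = (4*8**2)*(-3) - 252 = (4*64)*(-3) - 252 = 256*(-3) - 252 = -768 - 252 = -1020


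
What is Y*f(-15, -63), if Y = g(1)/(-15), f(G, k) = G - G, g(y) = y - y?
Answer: 0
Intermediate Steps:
g(y) = 0
f(G, k) = 0
Y = 0 (Y = 0/(-15) = 0*(-1/15) = 0)
Y*f(-15, -63) = 0*0 = 0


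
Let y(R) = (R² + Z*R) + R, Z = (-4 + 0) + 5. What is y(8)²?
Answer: 6400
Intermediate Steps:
Z = 1 (Z = -4 + 5 = 1)
y(R) = R² + 2*R (y(R) = (R² + 1*R) + R = (R² + R) + R = (R + R²) + R = R² + 2*R)
y(8)² = (8*(2 + 8))² = (8*10)² = 80² = 6400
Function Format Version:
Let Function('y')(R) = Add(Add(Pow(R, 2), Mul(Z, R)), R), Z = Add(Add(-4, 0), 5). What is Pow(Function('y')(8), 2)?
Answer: 6400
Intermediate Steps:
Z = 1 (Z = Add(-4, 5) = 1)
Function('y')(R) = Add(Pow(R, 2), Mul(2, R)) (Function('y')(R) = Add(Add(Pow(R, 2), Mul(1, R)), R) = Add(Add(Pow(R, 2), R), R) = Add(Add(R, Pow(R, 2)), R) = Add(Pow(R, 2), Mul(2, R)))
Pow(Function('y')(8), 2) = Pow(Mul(8, Add(2, 8)), 2) = Pow(Mul(8, 10), 2) = Pow(80, 2) = 6400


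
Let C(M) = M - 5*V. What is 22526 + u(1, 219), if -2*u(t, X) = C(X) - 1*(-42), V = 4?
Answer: 44811/2 ≈ 22406.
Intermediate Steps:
C(M) = -20 + M (C(M) = M - 5*4 = M - 20 = -20 + M)
u(t, X) = -11 - X/2 (u(t, X) = -((-20 + X) - 1*(-42))/2 = -((-20 + X) + 42)/2 = -(22 + X)/2 = -11 - X/2)
22526 + u(1, 219) = 22526 + (-11 - 1/2*219) = 22526 + (-11 - 219/2) = 22526 - 241/2 = 44811/2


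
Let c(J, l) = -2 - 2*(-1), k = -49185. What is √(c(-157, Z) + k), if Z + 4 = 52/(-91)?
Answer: 3*I*√5465 ≈ 221.78*I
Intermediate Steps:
Z = -32/7 (Z = -4 + 52/(-91) = -4 + 52*(-1/91) = -4 - 4/7 = -32/7 ≈ -4.5714)
c(J, l) = 0 (c(J, l) = -2 + 2 = 0)
√(c(-157, Z) + k) = √(0 - 49185) = √(-49185) = 3*I*√5465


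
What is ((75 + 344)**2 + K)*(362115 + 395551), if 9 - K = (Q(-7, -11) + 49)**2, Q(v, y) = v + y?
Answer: 132295302594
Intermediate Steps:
K = -952 (K = 9 - ((-7 - 11) + 49)**2 = 9 - (-18 + 49)**2 = 9 - 1*31**2 = 9 - 1*961 = 9 - 961 = -952)
((75 + 344)**2 + K)*(362115 + 395551) = ((75 + 344)**2 - 952)*(362115 + 395551) = (419**2 - 952)*757666 = (175561 - 952)*757666 = 174609*757666 = 132295302594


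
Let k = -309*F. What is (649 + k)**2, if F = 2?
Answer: 961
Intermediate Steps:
k = -618 (k = -309*2 = -618)
(649 + k)**2 = (649 - 618)**2 = 31**2 = 961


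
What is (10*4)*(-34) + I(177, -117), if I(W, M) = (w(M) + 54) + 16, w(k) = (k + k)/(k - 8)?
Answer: -161016/125 ≈ -1288.1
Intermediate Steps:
w(k) = 2*k/(-8 + k) (w(k) = (2*k)/(-8 + k) = 2*k/(-8 + k))
I(W, M) = 70 + 2*M/(-8 + M) (I(W, M) = (2*M/(-8 + M) + 54) + 16 = (54 + 2*M/(-8 + M)) + 16 = 70 + 2*M/(-8 + M))
(10*4)*(-34) + I(177, -117) = (10*4)*(-34) + 8*(-70 + 9*(-117))/(-8 - 117) = 40*(-34) + 8*(-70 - 1053)/(-125) = -1360 + 8*(-1/125)*(-1123) = -1360 + 8984/125 = -161016/125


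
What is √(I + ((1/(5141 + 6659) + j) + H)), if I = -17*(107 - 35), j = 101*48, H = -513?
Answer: √4331756518/1180 ≈ 55.776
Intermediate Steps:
j = 4848
I = -1224 (I = -17*72 = -1224)
√(I + ((1/(5141 + 6659) + j) + H)) = √(-1224 + ((1/(5141 + 6659) + 4848) - 513)) = √(-1224 + ((1/11800 + 4848) - 513)) = √(-1224 + (57206401/11800 - 513)) = √(-1224 + 51153001/11800) = √(36709801/11800) = √4331756518/1180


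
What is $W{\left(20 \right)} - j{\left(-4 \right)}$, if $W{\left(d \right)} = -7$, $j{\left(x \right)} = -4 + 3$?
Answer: $-6$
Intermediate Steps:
$j{\left(x \right)} = -1$
$W{\left(20 \right)} - j{\left(-4 \right)} = -7 - -1 = -7 + 1 = -6$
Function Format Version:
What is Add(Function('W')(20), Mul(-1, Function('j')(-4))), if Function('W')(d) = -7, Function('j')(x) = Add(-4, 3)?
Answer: -6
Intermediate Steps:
Function('j')(x) = -1
Add(Function('W')(20), Mul(-1, Function('j')(-4))) = Add(-7, Mul(-1, -1)) = Add(-7, 1) = -6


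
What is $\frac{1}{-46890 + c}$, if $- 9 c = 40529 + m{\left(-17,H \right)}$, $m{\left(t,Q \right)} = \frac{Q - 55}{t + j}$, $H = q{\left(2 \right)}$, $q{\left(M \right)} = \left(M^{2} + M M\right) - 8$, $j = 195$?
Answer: $- \frac{1602}{82331887} \approx -1.9458 \cdot 10^{-5}$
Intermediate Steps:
$q{\left(M \right)} = -8 + 2 M^{2}$ ($q{\left(M \right)} = \left(M^{2} + M^{2}\right) - 8 = 2 M^{2} - 8 = -8 + 2 M^{2}$)
$H = 0$ ($H = -8 + 2 \cdot 2^{2} = -8 + 2 \cdot 4 = -8 + 8 = 0$)
$m{\left(t,Q \right)} = \frac{-55 + Q}{195 + t}$ ($m{\left(t,Q \right)} = \frac{Q - 55}{t + 195} = \frac{-55 + Q}{195 + t}$)
$c = - \frac{7214107}{1602}$ ($c = - \frac{40529 + \frac{-55 + 0}{195 - 17}}{9} = - \frac{40529 + \frac{1}{178} \left(-55\right)}{9} = - \frac{40529 - \frac{55}{178}}{9} = \left(- \frac{1}{9}\right) \frac{7214107}{178} = - \frac{7214107}{1602} \approx -4503.2$)
$\frac{1}{-46890 + c} = \frac{1}{-46890 - \frac{7214107}{1602}} = \frac{1}{- \frac{82331887}{1602}} = - \frac{1602}{82331887}$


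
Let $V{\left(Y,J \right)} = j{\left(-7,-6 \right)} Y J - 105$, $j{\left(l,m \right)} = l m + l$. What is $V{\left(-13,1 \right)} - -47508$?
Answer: $46948$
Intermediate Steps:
$j{\left(l,m \right)} = l + l m$
$V{\left(Y,J \right)} = -105 + 35 J Y$ ($V{\left(Y,J \right)} = - 7 \left(1 - 6\right) Y J - 105 = \left(-7\right) \left(-5\right) Y J - 105 = 35 Y J - 105 = 35 J Y - 105 = -105 + 35 J Y$)
$V{\left(-13,1 \right)} - -47508 = \left(-105 + 35 \cdot 1 \left(-13\right)\right) - -47508 = \left(-105 - 455\right) + 47508 = -560 + 47508 = 46948$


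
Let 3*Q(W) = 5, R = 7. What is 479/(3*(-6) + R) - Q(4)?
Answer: -1492/33 ≈ -45.212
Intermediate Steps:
Q(W) = 5/3 (Q(W) = (⅓)*5 = 5/3)
479/(3*(-6) + R) - Q(4) = 479/(3*(-6) + 7) - 1*5/3 = 479/(-18 + 7) - 5/3 = 479/(-11) - 5/3 = 479*(-1/11) - 5/3 = -479/11 - 5/3 = -1492/33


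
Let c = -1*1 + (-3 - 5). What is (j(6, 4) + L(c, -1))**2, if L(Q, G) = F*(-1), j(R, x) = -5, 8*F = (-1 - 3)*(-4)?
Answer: 49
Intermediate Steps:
F = 2 (F = ((-1 - 3)*(-4))/8 = (-4*(-4))/8 = (1/8)*16 = 2)
c = -9 (c = -1 - 8 = -9)
L(Q, G) = -2 (L(Q, G) = 2*(-1) = -2)
(j(6, 4) + L(c, -1))**2 = (-5 - 2)**2 = (-7)**2 = 49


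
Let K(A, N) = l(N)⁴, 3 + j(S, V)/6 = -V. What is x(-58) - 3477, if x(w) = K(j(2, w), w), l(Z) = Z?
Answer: 11313019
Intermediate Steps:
j(S, V) = -18 - 6*V (j(S, V) = -18 + 6*(-V) = -18 - 6*V)
K(A, N) = N⁴
x(w) = w⁴
x(-58) - 3477 = (-58)⁴ - 3477 = 11316496 - 3477 = 11313019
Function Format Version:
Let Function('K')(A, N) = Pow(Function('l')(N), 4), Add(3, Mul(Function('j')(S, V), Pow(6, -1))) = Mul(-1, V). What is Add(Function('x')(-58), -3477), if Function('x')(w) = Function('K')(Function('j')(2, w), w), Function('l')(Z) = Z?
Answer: 11313019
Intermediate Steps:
Function('j')(S, V) = Add(-18, Mul(-6, V)) (Function('j')(S, V) = Add(-18, Mul(6, Mul(-1, V))) = Add(-18, Mul(-6, V)))
Function('K')(A, N) = Pow(N, 4)
Function('x')(w) = Pow(w, 4)
Add(Function('x')(-58), -3477) = Add(Pow(-58, 4), -3477) = Add(11316496, -3477) = 11313019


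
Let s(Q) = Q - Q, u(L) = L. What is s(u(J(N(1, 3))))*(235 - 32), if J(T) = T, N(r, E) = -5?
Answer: 0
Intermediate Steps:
s(Q) = 0
s(u(J(N(1, 3))))*(235 - 32) = 0*(235 - 32) = 0*203 = 0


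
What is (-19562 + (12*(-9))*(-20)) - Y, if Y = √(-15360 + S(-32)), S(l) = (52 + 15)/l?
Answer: -17402 - I*√983174/8 ≈ -17402.0 - 123.94*I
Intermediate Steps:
S(l) = 67/l
Y = I*√983174/8 (Y = √(-15360 + 67/(-32)) = √(-15360 + 67*(-1/32)) = √(-15360 - 67/32) = √(-491587/32) = I*√983174/8 ≈ 123.94*I)
(-19562 + (12*(-9))*(-20)) - Y = (-19562 + (12*(-9))*(-20)) - I*√983174/8 = (-19562 - 108*(-20)) - I*√983174/8 = (-19562 + 2160) - I*√983174/8 = -17402 - I*√983174/8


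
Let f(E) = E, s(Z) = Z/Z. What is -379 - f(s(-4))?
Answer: -380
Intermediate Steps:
s(Z) = 1
-379 - f(s(-4)) = -379 - 1*1 = -379 - 1 = -380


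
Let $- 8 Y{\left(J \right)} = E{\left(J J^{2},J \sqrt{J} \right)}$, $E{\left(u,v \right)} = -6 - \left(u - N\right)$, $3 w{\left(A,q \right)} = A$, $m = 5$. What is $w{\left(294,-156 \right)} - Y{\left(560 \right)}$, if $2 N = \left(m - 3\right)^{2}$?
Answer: $- \frac{43903805}{2} \approx -2.1952 \cdot 10^{7}$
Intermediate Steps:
$w{\left(A,q \right)} = \frac{A}{3}$
$N = 2$ ($N = \frac{\left(5 - 3\right)^{2}}{2} = \frac{2^{2}}{2} = \frac{1}{2} \cdot 4 = 2$)
$E{\left(u,v \right)} = -4 - u$ ($E{\left(u,v \right)} = -6 - \left(u - 2\right) = -6 - \left(-2 + u\right) = -4 - u$)
$Y{\left(J \right)} = \frac{1}{2} + \frac{J^{3}}{8}$ ($Y{\left(J \right)} = - \frac{-4 - J J^{2}}{8} = - \frac{-4 - J^{3}}{8} = \frac{1}{2} + \frac{J^{3}}{8}$)
$w{\left(294,-156 \right)} - Y{\left(560 \right)} = \frac{1}{3} \cdot 294 - \left(\frac{1}{2} + \frac{560^{3}}{8}\right) = 98 - \left(\frac{1}{2} + \frac{1}{8} \cdot 175616000\right) = 98 - \left(\frac{1}{2} + 21952000\right) = 98 - \frac{43904001}{2} = - \frac{43903805}{2}$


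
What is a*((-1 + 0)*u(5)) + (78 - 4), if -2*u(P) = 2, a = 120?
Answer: 194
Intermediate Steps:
u(P) = -1 (u(P) = -½*2 = -1)
a*((-1 + 0)*u(5)) + (78 - 4) = 120*((-1 + 0)*(-1)) + (78 - 4) = 120*(-1*(-1)) + 74 = 120*1 + 74 = 120 + 74 = 194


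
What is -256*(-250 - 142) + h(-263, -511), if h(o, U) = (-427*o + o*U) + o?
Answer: 346783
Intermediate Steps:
h(o, U) = -426*o + U*o (h(o, U) = (-427*o + U*o) + o = -426*o + U*o)
-256*(-250 - 142) + h(-263, -511) = -256*(-250 - 142) - 263*(-426 - 511) = -256*(-392) - 263*(-937) = 100352 + 246431 = 346783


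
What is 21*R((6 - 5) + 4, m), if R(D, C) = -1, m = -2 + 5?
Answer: -21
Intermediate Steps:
m = 3
21*R((6 - 5) + 4, m) = 21*(-1) = -21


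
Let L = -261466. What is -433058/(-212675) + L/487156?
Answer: 1652760867/1102190450 ≈ 1.4995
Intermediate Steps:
-433058/(-212675) + L/487156 = -433058/(-212675) - 261466/487156 = -433058*(-1/212675) - 261466*1/487156 = 9214/4525 - 130733/243578 = 1652760867/1102190450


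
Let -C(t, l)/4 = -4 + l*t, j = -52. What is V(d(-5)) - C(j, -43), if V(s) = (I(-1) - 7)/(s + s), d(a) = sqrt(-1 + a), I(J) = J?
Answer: 8928 + 2*I*sqrt(6)/3 ≈ 8928.0 + 1.633*I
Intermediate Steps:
C(t, l) = 16 - 4*l*t (C(t, l) = -4*(-4 + l*t) = 16 - 4*l*t)
V(s) = -4/s (V(s) = (-1 - 7)/(s + s) = -8*1/(2*s) = -4/s)
V(d(-5)) - C(j, -43) = -4/sqrt(-1 - 5) - (16 - 4*(-43)*(-52)) = -4*(-I*sqrt(6)/6) - (16 - 8944) = -4*(-I*sqrt(6)/6) - 1*(-8928) = -(-2)*I*sqrt(6)/3 + 8928 = 2*I*sqrt(6)/3 + 8928 = 8928 + 2*I*sqrt(6)/3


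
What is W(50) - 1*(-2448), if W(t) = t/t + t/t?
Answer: 2450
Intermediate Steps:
W(t) = 2 (W(t) = 1 + 1 = 2)
W(50) - 1*(-2448) = 2 - 1*(-2448) = 2 + 2448 = 2450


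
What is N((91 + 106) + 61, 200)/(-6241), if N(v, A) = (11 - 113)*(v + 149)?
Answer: 41514/6241 ≈ 6.6518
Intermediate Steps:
N(v, A) = -15198 - 102*v (N(v, A) = -102*(149 + v) = -15198 - 102*v)
N((91 + 106) + 61, 200)/(-6241) = (-15198 - 102*((91 + 106) + 61))/(-6241) = (-15198 - 102*(197 + 61))*(-1/6241) = (-15198 - 102*258)*(-1/6241) = (-15198 - 26316)*(-1/6241) = -41514*(-1/6241) = 41514/6241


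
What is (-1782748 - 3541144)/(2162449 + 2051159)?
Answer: -190139/150486 ≈ -1.2635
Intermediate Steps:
(-1782748 - 3541144)/(2162449 + 2051159) = -5323892/4213608 = -5323892*1/4213608 = -190139/150486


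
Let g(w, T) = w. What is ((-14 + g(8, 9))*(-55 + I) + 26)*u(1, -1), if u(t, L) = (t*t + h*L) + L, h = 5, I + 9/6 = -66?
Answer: -3805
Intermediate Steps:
I = -135/2 (I = -3/2 - 66 = -135/2 ≈ -67.500)
u(t, L) = t**2 + 6*L (u(t, L) = (t*t + 5*L) + L = (t**2 + 5*L) + L = t**2 + 6*L)
((-14 + g(8, 9))*(-55 + I) + 26)*u(1, -1) = ((-14 + 8)*(-55 - 135/2) + 26)*(1**2 + 6*(-1)) = (-6*(-245/2) + 26)*(1 - 6) = (735 + 26)*(-5) = 761*(-5) = -3805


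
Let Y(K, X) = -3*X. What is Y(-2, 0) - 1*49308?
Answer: -49308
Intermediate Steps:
Y(-2, 0) - 1*49308 = -3*0 - 1*49308 = 0 - 49308 = -49308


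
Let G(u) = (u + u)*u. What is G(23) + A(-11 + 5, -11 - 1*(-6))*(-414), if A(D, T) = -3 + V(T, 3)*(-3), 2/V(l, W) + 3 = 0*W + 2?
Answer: -184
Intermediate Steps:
V(l, W) = -2 (V(l, W) = 2/(-3 + (0*W + 2)) = 2/(-3 + (0 + 2)) = 2/(-3 + 2) = 2/(-1) = 2*(-1) = -2)
G(u) = 2*u**2 (G(u) = (2*u)*u = 2*u**2)
A(D, T) = 3 (A(D, T) = -3 - 2*(-3) = -3 + 6 = 3)
G(23) + A(-11 + 5, -11 - 1*(-6))*(-414) = 2*23**2 + 3*(-414) = 2*529 - 1242 = 1058 - 1242 = -184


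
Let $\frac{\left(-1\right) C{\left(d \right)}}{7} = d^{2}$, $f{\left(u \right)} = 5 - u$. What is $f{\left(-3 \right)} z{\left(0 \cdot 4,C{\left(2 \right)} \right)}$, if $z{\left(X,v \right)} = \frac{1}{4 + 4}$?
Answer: $1$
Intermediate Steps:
$C{\left(d \right)} = - 7 d^{2}$
$z{\left(X,v \right)} = \frac{1}{8}$
$f{\left(-3 \right)} z{\left(0 \cdot 4,C{\left(2 \right)} \right)} = \left(5 - -3\right) \frac{1}{8} = \left(5 + 3\right) \frac{1}{8} = 8 \cdot \frac{1}{8} = 1$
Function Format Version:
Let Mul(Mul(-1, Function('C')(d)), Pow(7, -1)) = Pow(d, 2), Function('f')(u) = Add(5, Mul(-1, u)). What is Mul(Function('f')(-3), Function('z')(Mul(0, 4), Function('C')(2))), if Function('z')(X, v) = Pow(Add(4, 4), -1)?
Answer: 1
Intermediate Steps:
Function('C')(d) = Mul(-7, Pow(d, 2))
Function('z')(X, v) = Rational(1, 8) (Function('z')(X, v) = Pow(8, -1) = Rational(1, 8))
Mul(Function('f')(-3), Function('z')(Mul(0, 4), Function('C')(2))) = Mul(Add(5, Mul(-1, -3)), Rational(1, 8)) = Mul(Add(5, 3), Rational(1, 8)) = Mul(8, Rational(1, 8)) = 1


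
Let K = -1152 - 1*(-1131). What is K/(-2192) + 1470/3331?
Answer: 3292191/7301552 ≈ 0.45089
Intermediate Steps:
K = -21 (K = -1152 + 1131 = -21)
K/(-2192) + 1470/3331 = -21/(-2192) + 1470/3331 = -21*(-1/2192) + 1470*(1/3331) = 21/2192 + 1470/3331 = 3292191/7301552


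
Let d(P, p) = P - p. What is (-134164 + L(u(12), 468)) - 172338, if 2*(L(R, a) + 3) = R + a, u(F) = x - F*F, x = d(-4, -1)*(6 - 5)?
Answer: -612689/2 ≈ -3.0634e+5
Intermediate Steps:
x = -3 (x = (-4 - 1*(-1))*(6 - 5) = (-4 + 1)*1 = -3*1 = -3)
u(F) = -3 - F² (u(F) = -3 - F*F = -3 - F²)
L(R, a) = -3 + R/2 + a/2 (L(R, a) = -3 + (R + a)/2 = -3 + (R/2 + a/2) = -3 + R/2 + a/2)
(-134164 + L(u(12), 468)) - 172338 = (-134164 + (-3 + (-3 - 1*12²)/2 + (½)*468)) - 172338 = (-134164 + (-3 + (-3 - 1*144)/2 + 234)) - 172338 = (-134164 + (-3 + (-3 - 144)/2 + 234)) - 172338 = (-134164 + (-3 + (½)*(-147) + 234)) - 172338 = (-134164 + (-3 - 147/2 + 234)) - 172338 = (-134164 + 315/2) - 172338 = -268013/2 - 172338 = -612689/2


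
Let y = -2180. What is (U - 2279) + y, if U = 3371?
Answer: -1088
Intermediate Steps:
(U - 2279) + y = (3371 - 2279) - 2180 = 1092 - 2180 = -1088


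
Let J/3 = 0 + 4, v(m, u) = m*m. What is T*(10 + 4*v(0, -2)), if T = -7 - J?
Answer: -190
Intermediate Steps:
v(m, u) = m**2
J = 12 (J = 3*(0 + 4) = 3*4 = 12)
T = -19 (T = -7 - 1*12 = -7 - 12 = -19)
T*(10 + 4*v(0, -2)) = -19*(10 + 4*0**2) = -19*(10 + 4*0) = -19*(10 + 0) = -19*10 = -190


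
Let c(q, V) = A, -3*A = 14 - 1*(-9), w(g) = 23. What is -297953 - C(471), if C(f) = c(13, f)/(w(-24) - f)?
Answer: -400448855/1344 ≈ -2.9795e+5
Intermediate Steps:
A = -23/3 (A = -(14 - 1*(-9))/3 = -(14 + 9)/3 = -⅓*23 = -23/3 ≈ -7.6667)
c(q, V) = -23/3
C(f) = -23/(3*(23 - f))
-297953 - C(471) = -297953 - 23/(3*(-23 + 471)) = -297953 - 23/(3*448) = -297953 - 1*23/1344 = -297953 - 23/1344 = -400448855/1344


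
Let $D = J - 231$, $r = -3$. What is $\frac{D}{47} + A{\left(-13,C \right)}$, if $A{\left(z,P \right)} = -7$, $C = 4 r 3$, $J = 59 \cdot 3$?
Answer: $- \frac{383}{47} \approx -8.1489$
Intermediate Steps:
$J = 177$
$C = -36$ ($C = 4 \left(-3\right) 3 = \left(-12\right) 3 = -36$)
$D = -54$ ($D = 177 - 231 = -54$)
$\frac{D}{47} + A{\left(-13,C \right)} = - \frac{54}{47} - 7 = - \frac{383}{47}$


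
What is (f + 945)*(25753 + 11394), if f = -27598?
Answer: -990078991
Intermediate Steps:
(f + 945)*(25753 + 11394) = (-27598 + 945)*(25753 + 11394) = -26653*37147 = -990078991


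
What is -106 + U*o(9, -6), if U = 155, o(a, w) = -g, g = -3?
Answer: 359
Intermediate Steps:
o(a, w) = 3 (o(a, w) = -1*(-3) = 3)
-106 + U*o(9, -6) = -106 + 155*3 = -106 + 465 = 359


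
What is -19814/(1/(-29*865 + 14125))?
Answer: 217161440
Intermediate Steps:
-19814/(1/(-29*865 + 14125)) = -19814/(1/(-25085 + 14125)) = -19814/(1/(-10960)) = -19814/(-1/10960) = -19814*(-10960) = 217161440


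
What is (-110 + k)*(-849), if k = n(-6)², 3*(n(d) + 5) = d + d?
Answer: 24621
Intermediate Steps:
n(d) = -5 + 2*d/3 (n(d) = -5 + (d + d)/3 = -5 + (2*d)/3 = -5 + 2*d/3)
k = 81 (k = (-5 + (⅔)*(-6))² = (-5 - 4)² = (-9)² = 81)
(-110 + k)*(-849) = (-110 + 81)*(-849) = -29*(-849) = 24621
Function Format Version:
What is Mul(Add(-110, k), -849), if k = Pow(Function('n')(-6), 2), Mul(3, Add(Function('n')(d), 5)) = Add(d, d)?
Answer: 24621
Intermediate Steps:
Function('n')(d) = Add(-5, Mul(Rational(2, 3), d)) (Function('n')(d) = Add(-5, Mul(Rational(1, 3), Add(d, d))) = Add(-5, Mul(Rational(1, 3), Mul(2, d))) = Add(-5, Mul(Rational(2, 3), d)))
k = 81 (k = Pow(Add(-5, Mul(Rational(2, 3), -6)), 2) = Pow(Add(-5, -4), 2) = Pow(-9, 2) = 81)
Mul(Add(-110, k), -849) = Mul(Add(-110, 81), -849) = Mul(-29, -849) = 24621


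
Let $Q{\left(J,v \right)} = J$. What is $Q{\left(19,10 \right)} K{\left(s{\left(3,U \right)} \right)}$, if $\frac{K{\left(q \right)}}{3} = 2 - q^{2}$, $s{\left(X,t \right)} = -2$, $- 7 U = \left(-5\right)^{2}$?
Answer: $-114$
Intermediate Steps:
$U = - \frac{25}{7}$ ($U = - \frac{\left(-5\right)^{2}}{7} = \left(- \frac{1}{7}\right) 25 = - \frac{25}{7} \approx -3.5714$)
$K{\left(q \right)} = 6 - 3 q^{2}$ ($K{\left(q \right)} = 3 \left(2 - q^{2}\right) = 6 - 3 q^{2}$)
$Q{\left(19,10 \right)} K{\left(s{\left(3,U \right)} \right)} = 19 \left(6 - 3 \left(-2\right)^{2}\right) = 19 \left(6 - 12\right) = 19 \left(-6\right) = -114$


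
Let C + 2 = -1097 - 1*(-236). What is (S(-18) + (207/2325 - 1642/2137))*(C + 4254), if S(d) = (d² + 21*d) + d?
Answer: -408173642527/1656175 ≈ -2.4646e+5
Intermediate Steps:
S(d) = d² + 22*d
C = -863 (C = -2 + (-1097 - 1*(-236)) = -2 + (-1097 + 236) = -2 - 861 = -863)
(S(-18) + (207/2325 - 1642/2137))*(C + 4254) = (-18*(22 - 18) + (207/2325 - 1642/2137))*(-863 + 4254) = (-18*4 + (207*(1/2325) - 1642*1/2137))*3391 = (-72 + (69/775 - 1642/2137))*3391 = (-72 - 1125097/1656175)*3391 = -120369697/1656175*3391 = -408173642527/1656175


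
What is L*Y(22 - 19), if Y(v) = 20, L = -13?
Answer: -260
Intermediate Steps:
L*Y(22 - 19) = -13*20 = -260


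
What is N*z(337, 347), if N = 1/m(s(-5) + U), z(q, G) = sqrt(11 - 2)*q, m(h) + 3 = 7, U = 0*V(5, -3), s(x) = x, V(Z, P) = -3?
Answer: 1011/4 ≈ 252.75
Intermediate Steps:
U = 0 (U = 0*(-3) = 0)
m(h) = 4 (m(h) = -3 + 7 = 4)
z(q, G) = 3*q (z(q, G) = sqrt(9)*q = 3*q)
N = 1/4 ≈ 0.25000
N*z(337, 347) = (3*337)/4 = (1/4)*1011 = 1011/4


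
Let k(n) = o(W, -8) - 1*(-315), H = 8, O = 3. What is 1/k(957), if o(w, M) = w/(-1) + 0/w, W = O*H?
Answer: 1/291 ≈ 0.0034364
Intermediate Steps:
W = 24 (W = 3*8 = 24)
o(w, M) = -w (o(w, M) = w*(-1) + 0 = -w + 0 = -w)
k(n) = 291 (k(n) = -1*24 - 1*(-315) = -24 + 315 = 291)
1/k(957) = 1/291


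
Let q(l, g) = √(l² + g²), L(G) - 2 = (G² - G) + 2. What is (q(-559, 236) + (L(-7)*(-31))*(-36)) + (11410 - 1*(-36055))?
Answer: 114425 + √368177 ≈ 1.1503e+5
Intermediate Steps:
L(G) = 4 + G² - G (L(G) = 2 + ((G² - G) + 2) = 2 + (2 + G² - G) = 4 + G² - G)
q(l, g) = √(g² + l²)
(q(-559, 236) + (L(-7)*(-31))*(-36)) + (11410 - 1*(-36055)) = (√(236² + (-559)²) + ((4 + (-7)² - 1*(-7))*(-31))*(-36)) + (11410 - 1*(-36055)) = (√(55696 + 312481) + ((4 + 49 + 7)*(-31))*(-36)) + (11410 + 36055) = (√368177 + (60*(-31))*(-36)) + 47465 = (√368177 - 1860*(-36)) + 47465 = (√368177 + 66960) + 47465 = (66960 + √368177) + 47465 = 114425 + √368177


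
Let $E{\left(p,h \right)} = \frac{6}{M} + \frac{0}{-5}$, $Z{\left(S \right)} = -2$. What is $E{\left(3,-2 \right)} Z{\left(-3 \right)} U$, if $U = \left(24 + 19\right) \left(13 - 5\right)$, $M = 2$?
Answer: $-2064$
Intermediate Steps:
$E{\left(p,h \right)} = 3$ ($E{\left(p,h \right)} = \frac{6}{2} + \frac{0}{-5} = 6 \cdot \frac{1}{2} + 0 \left(- \frac{1}{5}\right) = 3 + 0 = 3$)
$U = 344$ ($U = 43 \cdot 8 = 344$)
$E{\left(3,-2 \right)} Z{\left(-3 \right)} U = 3 \left(-2\right) 344 = \left(-6\right) 344 = -2064$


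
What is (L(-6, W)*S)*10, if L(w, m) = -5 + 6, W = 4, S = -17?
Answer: -170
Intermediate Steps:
L(w, m) = 1
(L(-6, W)*S)*10 = (1*(-17))*10 = -17*10 = -170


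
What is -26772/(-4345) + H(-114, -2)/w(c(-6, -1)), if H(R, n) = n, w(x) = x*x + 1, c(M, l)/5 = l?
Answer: 343691/56485 ≈ 6.0846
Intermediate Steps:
c(M, l) = 5*l
w(x) = 1 + x**2 (w(x) = x**2 + 1 = 1 + x**2)
-26772/(-4345) + H(-114, -2)/w(c(-6, -1)) = -26772/(-4345) - 2/(1 + (5*(-1))**2) = -26772*(-1/4345) - 2/(1 + (-5)**2) = 26772/4345 - 2/(1 + 25) = 26772/4345 - 2/26 = 26772/4345 - 2*1/26 = 26772/4345 - 1/13 = 343691/56485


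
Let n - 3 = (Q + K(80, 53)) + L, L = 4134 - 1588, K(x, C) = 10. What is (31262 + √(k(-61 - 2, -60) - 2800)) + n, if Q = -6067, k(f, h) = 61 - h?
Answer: 27754 + I*√2679 ≈ 27754.0 + 51.759*I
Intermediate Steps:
L = 2546
n = -3508 (n = 3 + ((-6067 + 10) + 2546) = 3 + (-6057 + 2546) = 3 - 3511 = -3508)
(31262 + √(k(-61 - 2, -60) - 2800)) + n = (31262 + √((61 - 1*(-60)) - 2800)) - 3508 = (31262 + √((61 + 60) - 2800)) - 3508 = (31262 + √(121 - 2800)) - 3508 = (31262 + √(-2679)) - 3508 = (31262 + I*√2679) - 3508 = 27754 + I*√2679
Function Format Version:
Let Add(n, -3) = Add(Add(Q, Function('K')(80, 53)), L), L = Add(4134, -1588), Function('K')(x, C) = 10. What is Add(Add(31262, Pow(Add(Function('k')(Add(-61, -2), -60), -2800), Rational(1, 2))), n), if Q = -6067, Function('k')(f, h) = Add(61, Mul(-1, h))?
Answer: Add(27754, Mul(I, Pow(2679, Rational(1, 2)))) ≈ Add(27754., Mul(51.759, I))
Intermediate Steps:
L = 2546
n = -3508 (n = Add(3, Add(Add(-6067, 10), 2546)) = Add(3, Add(-6057, 2546)) = Add(3, -3511) = -3508)
Add(Add(31262, Pow(Add(Function('k')(Add(-61, -2), -60), -2800), Rational(1, 2))), n) = Add(Add(31262, Pow(Add(Add(61, Mul(-1, -60)), -2800), Rational(1, 2))), -3508) = Add(Add(31262, Pow(Add(Add(61, 60), -2800), Rational(1, 2))), -3508) = Add(Add(31262, Pow(Add(121, -2800), Rational(1, 2))), -3508) = Add(Add(31262, Pow(-2679, Rational(1, 2))), -3508) = Add(Add(31262, Mul(I, Pow(2679, Rational(1, 2)))), -3508) = Add(27754, Mul(I, Pow(2679, Rational(1, 2))))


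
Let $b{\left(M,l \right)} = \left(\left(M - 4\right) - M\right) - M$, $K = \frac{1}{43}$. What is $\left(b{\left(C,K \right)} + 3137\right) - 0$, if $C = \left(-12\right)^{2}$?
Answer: $2989$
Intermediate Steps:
$C = 144$
$K = \frac{1}{43} \approx 0.023256$
$b{\left(M,l \right)} = -4 - M$ ($b{\left(M,l \right)} = \left(\left(-4 + M\right) - M\right) - M = -4 - M$)
$\left(b{\left(C,K \right)} + 3137\right) - 0 = \left(\left(-4 - 144\right) + 3137\right) - 0 = \left(\left(-4 - 144\right) + 3137\right) + 0 = \left(-148 + 3137\right) + 0 = 2989 + 0 = 2989$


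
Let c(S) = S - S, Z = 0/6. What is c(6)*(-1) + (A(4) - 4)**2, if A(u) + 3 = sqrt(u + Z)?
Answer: 25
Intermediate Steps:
Z = 0 (Z = 0*(1/6) = 0)
A(u) = -3 + sqrt(u) (A(u) = -3 + sqrt(u + 0) = -3 + sqrt(u))
c(S) = 0
c(6)*(-1) + (A(4) - 4)**2 = 0*(-1) + ((-3 + sqrt(4)) - 4)**2 = 0 + ((-3 + 2) - 4)**2 = 0 + (-1 - 4)**2 = 0 + (-5)**2 = 0 + 25 = 25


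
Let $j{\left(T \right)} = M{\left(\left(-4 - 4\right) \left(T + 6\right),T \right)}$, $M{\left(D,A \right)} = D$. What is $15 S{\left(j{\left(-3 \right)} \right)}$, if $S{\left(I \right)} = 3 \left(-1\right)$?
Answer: $-45$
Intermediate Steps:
$j{\left(T \right)} = -48 - 8 T$ ($j{\left(T \right)} = \left(-4 - 4\right) \left(T + 6\right) = - 8 \left(6 + T\right) = -48 - 8 T$)
$S{\left(I \right)} = -3$
$15 S{\left(j{\left(-3 \right)} \right)} = 15 \left(-3\right) = -45$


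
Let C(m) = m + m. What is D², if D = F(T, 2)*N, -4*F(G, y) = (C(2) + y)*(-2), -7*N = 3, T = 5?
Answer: 81/49 ≈ 1.6531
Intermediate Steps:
C(m) = 2*m
N = -3/7 (N = -⅐*3 = -3/7 ≈ -0.42857)
F(G, y) = 2 + y/2 (F(G, y) = -(2*2 + y)*(-2)/4 = -(4 + y)*(-2)/4 = -(-8 - 2*y)/4 = 2 + y/2)
D = -9/7 (D = (2 + (½)*2)*(-3/7) = (2 + 1)*(-3/7) = 3*(-3/7) = -9/7 ≈ -1.2857)
D² = (-9/7)² = 81/49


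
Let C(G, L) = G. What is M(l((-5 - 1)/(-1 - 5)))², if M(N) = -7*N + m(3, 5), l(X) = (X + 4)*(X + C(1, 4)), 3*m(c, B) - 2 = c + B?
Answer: 40000/9 ≈ 4444.4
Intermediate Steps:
m(c, B) = ⅔ + B/3 + c/3 (m(c, B) = ⅔ + (c + B)/3 = ⅔ + (B + c)/3 = ⅔ + (B/3 + c/3) = ⅔ + B/3 + c/3)
l(X) = (1 + X)*(4 + X) (l(X) = (X + 4)*(X + 1) = (4 + X)*(1 + X) = (1 + X)*(4 + X))
M(N) = 10/3 - 7*N (M(N) = -7*N + (⅔ + (⅓)*5 + (⅓)*3) = -7*N + (⅔ + 5/3 + 1) = -7*N + 10/3 = 10/3 - 7*N)
M(l((-5 - 1)/(-1 - 5)))² = (10/3 - 7*(4 + ((-5 - 1)/(-1 - 5))² + 5*((-5 - 1)/(-1 - 5))))² = (10/3 - 7*(4 + (-6/(-6))² + 5*(-6/(-6))))² = (10/3 - 7*(4 + (-6*(-⅙))² + 5*(-6*(-⅙))))² = (10/3 - 7*(4 + 1² + 5*1))² = (10/3 - 7*(4 + 1 + 5))² = (10/3 - 7*10)² = (10/3 - 70)² = (-200/3)² = 40000/9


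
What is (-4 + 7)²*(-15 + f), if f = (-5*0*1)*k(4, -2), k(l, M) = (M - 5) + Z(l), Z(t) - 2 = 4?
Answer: -135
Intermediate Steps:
Z(t) = 6 (Z(t) = 2 + 4 = 6)
k(l, M) = 1 + M (k(l, M) = (M - 5) + 6 = (-5 + M) + 6 = 1 + M)
f = 0 (f = (-5*0*1)*(1 - 2) = (0*1)*(-1) = 0*(-1) = 0)
(-4 + 7)²*(-15 + f) = (-4 + 7)²*(-15 + 0) = 3²*(-15) = 9*(-15) = -135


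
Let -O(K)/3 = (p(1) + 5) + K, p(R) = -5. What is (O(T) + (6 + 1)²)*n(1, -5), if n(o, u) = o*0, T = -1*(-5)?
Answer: 0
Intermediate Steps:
T = 5
n(o, u) = 0
O(K) = -3*K (O(K) = -3*((-5 + 5) + K) = -3*(0 + K) = -3*K)
(O(T) + (6 + 1)²)*n(1, -5) = (-3*5 + (6 + 1)²)*0 = (-15 + 7²)*0 = (-15 + 49)*0 = 34*0 = 0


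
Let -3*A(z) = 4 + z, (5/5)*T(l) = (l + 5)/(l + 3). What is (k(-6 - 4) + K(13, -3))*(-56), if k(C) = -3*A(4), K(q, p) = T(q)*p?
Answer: -259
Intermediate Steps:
T(l) = (5 + l)/(3 + l) (T(l) = (l + 5)/(l + 3) = (5 + l)/(3 + l))
A(z) = -4/3 - z/3 (A(z) = -(4 + z)/3 = -4/3 - z/3)
K(q, p) = p*(5 + q)/(3 + q) (K(q, p) = ((5 + q)/(3 + q))*p = p*(5 + q)/(3 + q))
k(C) = 8 (k(C) = -3*(-4/3 - 1/3*4) = -3*(-4/3 - 4/3) = -3*(-8/3) = 8)
(k(-6 - 4) + K(13, -3))*(-56) = (8 - 3*(5 + 13)/(3 + 13))*(-56) = (8 - 3*18/16)*(-56) = (8 - 3*1/16*18)*(-56) = (8 - 27/8)*(-56) = (37/8)*(-56) = -259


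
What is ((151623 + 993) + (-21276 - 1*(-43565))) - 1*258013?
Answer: -83108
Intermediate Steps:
((151623 + 993) + (-21276 - 1*(-43565))) - 1*258013 = (152616 + (-21276 + 43565)) - 258013 = (152616 + 22289) - 258013 = 174905 - 258013 = -83108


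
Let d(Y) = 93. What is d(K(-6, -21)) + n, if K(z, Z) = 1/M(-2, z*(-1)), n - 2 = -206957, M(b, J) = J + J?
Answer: -206862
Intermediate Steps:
M(b, J) = 2*J
n = -206955 (n = 2 - 206957 = -206955)
K(z, Z) = -1/(2*z) (K(z, Z) = 1/(2*(z*(-1))) = 1/(2*(-z)) = 1/(-2*z) = -1/(2*z))
d(K(-6, -21)) + n = 93 - 206955 = -206862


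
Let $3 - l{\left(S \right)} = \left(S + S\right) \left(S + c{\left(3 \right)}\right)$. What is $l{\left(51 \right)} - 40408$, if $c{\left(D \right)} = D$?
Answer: $-45913$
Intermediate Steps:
$l{\left(S \right)} = 3 - 2 S \left(3 + S\right)$ ($l{\left(S \right)} = 3 - \left(S + S\right) \left(S + 3\right) = 3 - 2 S \left(3 + S\right)$)
$l{\left(51 \right)} - 40408 = \left(3 - 306 - 2 \cdot 51^{2}\right) - 40408 = \left(3 - 306 - 5202\right) - 40408 = -5505 - 40408 = -45913$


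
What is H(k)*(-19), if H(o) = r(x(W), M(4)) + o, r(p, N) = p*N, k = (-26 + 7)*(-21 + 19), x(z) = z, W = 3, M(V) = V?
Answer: -950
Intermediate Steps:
k = 38 (k = -19*(-2) = 38)
r(p, N) = N*p
H(o) = 12 + o (H(o) = 4*3 + o = 12 + o)
H(k)*(-19) = (12 + 38)*(-19) = 50*(-19) = -950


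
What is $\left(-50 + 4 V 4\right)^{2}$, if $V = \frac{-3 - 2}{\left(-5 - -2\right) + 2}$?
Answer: $900$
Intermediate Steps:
$V = 5$ ($V = - \frac{5}{\left(-5 + 2\right) + 2} = - \frac{5}{-3 + 2} = - \frac{5}{-1} = \left(-5\right) \left(-1\right) = 5$)
$\left(-50 + 4 V 4\right)^{2} = \left(-50 + 4 \cdot 5 \cdot 4\right)^{2} = \left(-50 + 20 \cdot 4\right)^{2} = \left(-50 + 80\right)^{2} = 30^{2} = 900$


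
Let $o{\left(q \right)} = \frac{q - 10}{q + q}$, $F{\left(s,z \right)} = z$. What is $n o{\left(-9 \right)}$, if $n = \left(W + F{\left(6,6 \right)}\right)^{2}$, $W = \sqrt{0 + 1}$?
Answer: $\frac{931}{18} \approx 51.722$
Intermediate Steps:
$o{\left(q \right)} = \frac{-10 + q}{2 q}$
$W = 1$ ($W = \sqrt{1} = 1$)
$n = 49$ ($n = \left(1 + 6\right)^{2} = 7^{2} = 49$)
$n o{\left(-9 \right)} = 49 \frac{-10 - 9}{2 \left(-9\right)} = 49 \cdot \frac{1}{2} \left(- \frac{1}{9}\right) \left(-19\right) = 49 \cdot \frac{19}{18} = \frac{931}{18}$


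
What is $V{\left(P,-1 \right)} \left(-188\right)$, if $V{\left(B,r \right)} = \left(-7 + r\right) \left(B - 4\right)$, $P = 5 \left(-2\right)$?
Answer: $-21056$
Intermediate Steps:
$P = -10$
$V{\left(B,r \right)} = \left(-7 + r\right) \left(-4 + B\right)$
$V{\left(P,-1 \right)} \left(-188\right) = \left(28 - -70 - -4 - -10\right) \left(-188\right) = \left(28 + 70 + 4 + 10\right) \left(-188\right) = 112 \left(-188\right) = -21056$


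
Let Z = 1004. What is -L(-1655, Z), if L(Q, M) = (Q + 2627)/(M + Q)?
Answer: 324/217 ≈ 1.4931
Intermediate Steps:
L(Q, M) = (2627 + Q)/(M + Q)
-L(-1655, Z) = -(2627 - 1655)/(1004 - 1655) = -972/(-651) = -(-1)*972/651 = -1*(-324/217) = 324/217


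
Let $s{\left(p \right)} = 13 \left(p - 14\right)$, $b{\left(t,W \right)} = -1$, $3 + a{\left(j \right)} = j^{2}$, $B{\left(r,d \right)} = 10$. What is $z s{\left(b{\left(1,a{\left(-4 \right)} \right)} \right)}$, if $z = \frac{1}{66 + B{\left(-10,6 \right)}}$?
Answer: $- \frac{195}{76} \approx -2.5658$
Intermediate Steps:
$a{\left(j \right)} = -3 + j^{2}$
$s{\left(p \right)} = -182 + 13 p$ ($s{\left(p \right)} = 13 \left(-14 + p\right) = -182 + 13 p$)
$z = \frac{1}{76}$ ($z = \frac{1}{66 + 10} = \frac{1}{76} \approx 0.013158$)
$z s{\left(b{\left(1,a{\left(-4 \right)} \right)} \right)} = \frac{-182 + 13 \left(-1\right)}{76} = \frac{-182 - 13}{76} = \frac{1}{76} \left(-195\right) = - \frac{195}{76}$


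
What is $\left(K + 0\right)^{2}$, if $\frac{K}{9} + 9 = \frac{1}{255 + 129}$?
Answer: $\frac{107433225}{16384} \approx 6557.2$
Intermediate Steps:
$K = - \frac{10365}{128}$ ($K = -81 + \frac{9}{255 + 129} = -81 + \frac{9}{384} = -81 + 9 \cdot \frac{1}{384} = -81 + \frac{3}{128} = - \frac{10365}{128} \approx -80.977$)
$\left(K + 0\right)^{2} = \left(- \frac{10365}{128} + 0\right)^{2} = \left(- \frac{10365}{128}\right)^{2} = \frac{107433225}{16384}$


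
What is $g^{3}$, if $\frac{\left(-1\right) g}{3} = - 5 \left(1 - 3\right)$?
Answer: $-27000$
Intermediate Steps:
$g = -30$ ($g = - 3 \left(- 5 \left(1 - 3\right)\right) = - 3 \left(\left(-5\right) \left(-2\right)\right) = \left(-3\right) 10 = -30$)
$g^{3} = \left(-30\right)^{3} = -27000$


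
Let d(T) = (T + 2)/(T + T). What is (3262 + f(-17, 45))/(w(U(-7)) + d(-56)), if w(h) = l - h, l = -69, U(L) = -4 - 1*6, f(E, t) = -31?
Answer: -180936/3277 ≈ -55.214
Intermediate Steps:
U(L) = -10 (U(L) = -4 - 6 = -10)
d(T) = (2 + T)/(2*T) (d(T) = (2 + T)/((2*T)) = (2 + T)*(1/(2*T)) = (2 + T)/(2*T))
w(h) = -69 - h
(3262 + f(-17, 45))/(w(U(-7)) + d(-56)) = (3262 - 31)/((-69 - 1*(-10)) + (½)*(2 - 56)/(-56)) = 3231/((-69 + 10) + (½)*(-1/56)*(-54)) = 3231/(-59 + 27/56) = 3231/(-3277/56) = 3231*(-56/3277) = -180936/3277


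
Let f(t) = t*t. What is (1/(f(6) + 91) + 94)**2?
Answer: 142539721/16129 ≈ 8837.5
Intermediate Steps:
f(t) = t**2
(1/(f(6) + 91) + 94)**2 = (1/(6**2 + 91) + 94)**2 = (1/(36 + 91) + 94)**2 = (1/127 + 94)**2 = (11939/127)**2 = 142539721/16129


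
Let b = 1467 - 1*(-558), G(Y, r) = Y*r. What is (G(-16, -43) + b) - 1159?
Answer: 1554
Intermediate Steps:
b = 2025 (b = 1467 + 558 = 2025)
(G(-16, -43) + b) - 1159 = (-16*(-43) + 2025) - 1159 = (688 + 2025) - 1159 = 2713 - 1159 = 1554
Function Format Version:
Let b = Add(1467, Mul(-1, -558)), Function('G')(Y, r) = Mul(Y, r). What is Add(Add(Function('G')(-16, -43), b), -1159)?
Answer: 1554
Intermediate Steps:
b = 2025 (b = Add(1467, 558) = 2025)
Add(Add(Function('G')(-16, -43), b), -1159) = Add(Add(Mul(-16, -43), 2025), -1159) = Add(Add(688, 2025), -1159) = Add(2713, -1159) = 1554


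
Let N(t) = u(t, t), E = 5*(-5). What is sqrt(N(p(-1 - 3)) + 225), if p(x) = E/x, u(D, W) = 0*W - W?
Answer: 5*sqrt(35)/2 ≈ 14.790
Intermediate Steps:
E = -25
u(D, W) = -W (u(D, W) = 0 - W = -W)
p(x) = -25/x
N(t) = -t
sqrt(N(p(-1 - 3)) + 225) = sqrt(-(-25)/(-1 - 3) + 225) = sqrt(-(-25)/(-4) + 225) = sqrt(-(-25)*(-1)/4 + 225) = sqrt(-1*25/4 + 225) = sqrt(-25/4 + 225) = sqrt(875/4) = 5*sqrt(35)/2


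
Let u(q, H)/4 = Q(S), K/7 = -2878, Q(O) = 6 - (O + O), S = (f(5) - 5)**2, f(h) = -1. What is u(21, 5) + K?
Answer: -20410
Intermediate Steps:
S = 36 (S = (-1 - 5)**2 = (-6)**2 = 36)
Q(O) = 6 - 2*O
K = -20146 (K = 7*(-2878) = -20146)
u(q, H) = -264 (u(q, H) = 4*(6 - 2*36) = 4*(6 - 72) = 4*(-66) = -264)
u(21, 5) + K = -264 - 20146 = -20410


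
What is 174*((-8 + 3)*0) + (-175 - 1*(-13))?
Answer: -162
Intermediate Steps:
174*((-8 + 3)*0) + (-175 - 1*(-13)) = 174*(-5*0) + (-175 + 13) = 174*0 - 162 = 0 - 162 = -162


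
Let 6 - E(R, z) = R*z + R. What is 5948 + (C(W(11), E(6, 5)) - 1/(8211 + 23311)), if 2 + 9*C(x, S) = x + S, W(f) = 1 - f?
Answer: 562037257/94566 ≈ 5943.3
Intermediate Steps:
E(R, z) = 6 - R - R*z (E(R, z) = 6 - (R*z + R) = 6 - (R + R*z) = 6 + (-R - R*z) = 6 - R - R*z)
C(x, S) = -2/9 + S/9 + x/9 (C(x, S) = -2/9 + (x + S)/9 = -2/9 + (S + x)/9 = -2/9 + (S/9 + x/9) = -2/9 + S/9 + x/9)
5948 + (C(W(11), E(6, 5)) - 1/(8211 + 23311)) = 5948 + ((-2/9 + (6 - 1*6 - 1*6*5)/9 + (1 - 1*11)/9) - 1/(8211 + 23311)) = 5948 + ((-2/9 + (6 - 6 - 30)/9 + (1 - 11)/9) - 1/31522) = 5948 + ((-2/9 + (⅑)*(-30) + (⅑)*(-10)) - 1*1/31522) = 5948 + ((-2/9 - 10/3 - 10/9) - 1/31522) = 5948 + (-14/3 - 1/31522) = 5948 - 441311/94566 = 562037257/94566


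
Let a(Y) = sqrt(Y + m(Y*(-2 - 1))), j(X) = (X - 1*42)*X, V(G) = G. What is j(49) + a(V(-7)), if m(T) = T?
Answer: 343 + sqrt(14) ≈ 346.74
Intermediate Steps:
j(X) = X*(-42 + X) (j(X) = (X - 42)*X = (-42 + X)*X = X*(-42 + X))
a(Y) = sqrt(2)*sqrt(-Y) (a(Y) = sqrt(Y + Y*(-2 - 1)) = sqrt(Y + Y*(-3)) = sqrt(Y - 3*Y) = sqrt(-2*Y) = sqrt(2)*sqrt(-Y))
j(49) + a(V(-7)) = 49*(-42 + 49) + sqrt(2)*sqrt(-1*(-7)) = 49*7 + sqrt(2)*sqrt(7) = 343 + sqrt(14)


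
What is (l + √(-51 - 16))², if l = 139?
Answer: (139 + I*√67)² ≈ 19254.0 + 2275.5*I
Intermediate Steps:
(l + √(-51 - 16))² = (139 + √(-51 - 16))² = (139 + √(-67))² = (139 + I*√67)²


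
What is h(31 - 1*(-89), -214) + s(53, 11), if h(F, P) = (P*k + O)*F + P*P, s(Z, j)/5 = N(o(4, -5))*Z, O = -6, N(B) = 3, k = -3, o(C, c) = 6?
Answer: 122911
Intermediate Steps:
s(Z, j) = 15*Z (s(Z, j) = 5*(3*Z) = 15*Z)
h(F, P) = P² + F*(-6 - 3*P) (h(F, P) = (P*(-3) - 6)*F + P*P = (-3*P - 6)*F + P² = (-6 - 3*P)*F + P² = F*(-6 - 3*P) + P² = P² + F*(-6 - 3*P))
h(31 - 1*(-89), -214) + s(53, 11) = ((-214)² - 6*(31 - 1*(-89)) - 3*(31 - 1*(-89))*(-214)) + 15*53 = (45796 - 6*(31 + 89) - 3*(31 + 89)*(-214)) + 795 = (45796 - 6*120 - 3*120*(-214)) + 795 = (45796 - 720 + 77040) + 795 = 122116 + 795 = 122911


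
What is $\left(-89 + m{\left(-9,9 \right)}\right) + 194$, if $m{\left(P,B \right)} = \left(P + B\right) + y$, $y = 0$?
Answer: $105$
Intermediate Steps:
$m{\left(P,B \right)} = B + P$ ($m{\left(P,B \right)} = \left(P + B\right) + 0 = \left(B + P\right) + 0 = B + P$)
$\left(-89 + m{\left(-9,9 \right)}\right) + 194 = \left(-89 + \left(9 - 9\right)\right) + 194 = \left(-89 + 0\right) + 194 = -89 + 194 = 105$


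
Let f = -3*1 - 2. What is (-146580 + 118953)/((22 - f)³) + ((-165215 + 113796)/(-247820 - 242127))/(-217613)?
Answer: -981853202789858/699526186348671 ≈ -1.4036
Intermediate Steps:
f = -5 (f = -3 - 2 = -5)
(-146580 + 118953)/((22 - f)³) + ((-165215 + 113796)/(-247820 - 242127))/(-217613) = (-146580 + 118953)/((22 - 1*(-5))³) + ((-165215 + 113796)/(-247820 - 242127))/(-217613) = -27627/(22 + 5)³ - 51419/(-489947)*(-1/217613) = -27627/(27³) - 51419*(-1/489947)*(-1/217613) = -27627/19683 + (51419/489947)*(-1/217613) = -27627*1/19683 - 51419/106618836511 = -9209/6561 - 51419/106618836511 = -981853202789858/699526186348671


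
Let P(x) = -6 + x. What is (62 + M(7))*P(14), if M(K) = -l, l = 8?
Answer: 432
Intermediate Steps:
M(K) = -8 (M(K) = -1*8 = -8)
(62 + M(7))*P(14) = (62 - 8)*(-6 + 14) = 54*8 = 432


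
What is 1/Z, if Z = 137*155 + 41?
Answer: 1/21276 ≈ 4.7001e-5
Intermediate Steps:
Z = 21276 (Z = 21235 + 41 = 21276)
1/Z = 1/21276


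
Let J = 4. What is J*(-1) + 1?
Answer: -3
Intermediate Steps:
J*(-1) + 1 = 4*(-1) + 1 = -4 + 1 = -3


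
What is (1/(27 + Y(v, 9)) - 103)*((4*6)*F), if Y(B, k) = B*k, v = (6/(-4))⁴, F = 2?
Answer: -1913072/387 ≈ -4943.3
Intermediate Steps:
v = 81/16 (v = (6*(-¼))⁴ = (-3/2)⁴ = 81/16 ≈ 5.0625)
(1/(27 + Y(v, 9)) - 103)*((4*6)*F) = (1/(27 + (81/16)*9) - 103)*((4*6)*2) = (1/(27 + 729/16) - 103)*(24*2) = (1/(1161/16) - 103)*48 = (16/1161 - 103)*48 = -119567/1161*48 = -1913072/387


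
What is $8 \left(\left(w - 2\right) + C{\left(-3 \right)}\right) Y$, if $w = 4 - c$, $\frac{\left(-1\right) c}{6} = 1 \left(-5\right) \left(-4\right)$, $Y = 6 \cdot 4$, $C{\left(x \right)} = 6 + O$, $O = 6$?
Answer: $25728$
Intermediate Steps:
$C{\left(x \right)} = 12$ ($C{\left(x \right)} = 6 + 6 = 12$)
$Y = 24$
$c = -120$ ($c = - 6 \cdot 1 \left(-5\right) \left(-4\right) = - 6 \left(\left(-5\right) \left(-4\right)\right) = \left(-6\right) 20 = -120$)
$w = 124$ ($w = 4 - -120 = 4 + 120 = 124$)
$8 \left(\left(w - 2\right) + C{\left(-3 \right)}\right) Y = 8 \left(\left(124 - 2\right) + 12\right) 24 = 8 \left(122 + 12\right) 24 = 8 \cdot 134 \cdot 24 = 1072 \cdot 24 = 25728$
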